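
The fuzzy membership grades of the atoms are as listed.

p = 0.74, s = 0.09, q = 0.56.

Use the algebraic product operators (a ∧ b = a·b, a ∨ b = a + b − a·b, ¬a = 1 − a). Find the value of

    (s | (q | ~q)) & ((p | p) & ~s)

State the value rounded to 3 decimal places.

0.658

~q = 1 − 0.5600 = 0.4400
q | ~q = a + b − a·b on (0.5600, 0.4400) = 0.7536
s | (q | ~q) = a + b − a·b on (0.0900, 0.7536) = 0.7758
p | p = a + b − a·b on (0.7400, 0.7400) = 0.9324
~s = 1 − 0.0900 = 0.9100
(p | p) & ~s = a·b on (0.9324, 0.9100) = 0.8485
(s | (q | ~q)) & ((p | p) & ~s) = a·b on (0.7758, 0.8485) = 0.6582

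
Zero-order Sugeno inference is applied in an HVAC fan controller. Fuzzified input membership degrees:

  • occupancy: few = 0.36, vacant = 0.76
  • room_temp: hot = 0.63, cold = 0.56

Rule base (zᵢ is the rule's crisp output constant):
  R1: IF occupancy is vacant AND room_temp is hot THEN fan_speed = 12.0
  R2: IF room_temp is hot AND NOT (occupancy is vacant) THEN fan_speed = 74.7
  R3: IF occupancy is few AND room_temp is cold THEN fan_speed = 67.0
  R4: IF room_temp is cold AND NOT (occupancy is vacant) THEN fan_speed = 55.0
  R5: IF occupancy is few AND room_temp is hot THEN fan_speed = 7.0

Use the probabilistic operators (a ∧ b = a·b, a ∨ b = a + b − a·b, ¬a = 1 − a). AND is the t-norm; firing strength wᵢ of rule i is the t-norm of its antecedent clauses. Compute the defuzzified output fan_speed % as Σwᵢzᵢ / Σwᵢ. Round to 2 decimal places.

33.14

R1 (z=12.0): vacant=0.76, hot=0.63; AND[a·b] → w = 0.4788
R2 (z=74.7): hot=0.63, ¬vacant=1−0.76=0.24; AND[a·b] → w = 0.1512
R3 (z=67.0): few=0.36, cold=0.56; AND[a·b] → w = 0.2016
R4 (z=55.0): cold=0.56, ¬vacant=1−0.76=0.24; AND[a·b] → w = 0.1344
R5 (z=7.0): few=0.36, hot=0.63; AND[a·b] → w = 0.2268
Weighted average = (0.4788·12.0 + 0.1512·74.7 + 0.2016·67.0 + 0.1344·55.0 + 0.2268·7.0) / (0.4788 + 0.1512 + 0.2016 + 0.1344 + 0.2268)
  = 39.5270 / 1.1928 = 33.14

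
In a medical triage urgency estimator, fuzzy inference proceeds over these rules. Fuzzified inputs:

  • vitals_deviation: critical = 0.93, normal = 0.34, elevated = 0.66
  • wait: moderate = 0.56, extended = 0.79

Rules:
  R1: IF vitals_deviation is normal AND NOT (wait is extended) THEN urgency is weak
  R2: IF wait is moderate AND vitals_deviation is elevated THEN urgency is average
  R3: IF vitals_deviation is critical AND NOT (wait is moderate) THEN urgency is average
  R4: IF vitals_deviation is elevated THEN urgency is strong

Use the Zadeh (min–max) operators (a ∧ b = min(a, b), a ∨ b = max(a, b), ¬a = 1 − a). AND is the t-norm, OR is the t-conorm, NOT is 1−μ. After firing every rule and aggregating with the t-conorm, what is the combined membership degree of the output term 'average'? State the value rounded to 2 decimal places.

0.56

R1: normal=0.34, ¬extended=1−0.79=0.21; AND[min(a, b)] → w = 0.21
R2: moderate=0.56, elevated=0.66; AND[min(a, b)] → w = 0.56
R3: critical=0.93, ¬moderate=1−0.56=0.44; AND[min(a, b)] → w = 0.44
R4: elevated=0.66 → w = 0.66
Rules with consequent 'average': {R2, R3} → strengths 0.56, 0.44
Aggregate via t-conorm [max(a, b)]: 0.56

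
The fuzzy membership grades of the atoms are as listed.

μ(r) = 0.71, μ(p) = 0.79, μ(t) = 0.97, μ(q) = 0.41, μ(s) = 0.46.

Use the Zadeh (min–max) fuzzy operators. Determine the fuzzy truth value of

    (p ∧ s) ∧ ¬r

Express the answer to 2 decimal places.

0.29

p ∧ s = min(a, b) on (0.79, 0.46) = 0.46
¬r = 1 − 0.71 = 0.29
(p ∧ s) ∧ ¬r = min(a, b) on (0.46, 0.29) = 0.29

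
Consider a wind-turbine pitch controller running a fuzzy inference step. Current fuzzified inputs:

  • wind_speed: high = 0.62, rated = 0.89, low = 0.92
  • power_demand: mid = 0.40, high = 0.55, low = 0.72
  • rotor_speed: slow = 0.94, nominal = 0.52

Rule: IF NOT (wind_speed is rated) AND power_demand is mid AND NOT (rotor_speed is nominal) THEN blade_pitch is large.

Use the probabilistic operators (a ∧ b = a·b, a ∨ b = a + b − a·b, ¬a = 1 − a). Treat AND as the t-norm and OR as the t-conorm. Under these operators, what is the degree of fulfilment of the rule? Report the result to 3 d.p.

0.021

firing strength: ¬rated=1−0.89=0.11, mid=0.40, ¬nominal=1−0.52=0.48; AND[a·b] → w = 0.0211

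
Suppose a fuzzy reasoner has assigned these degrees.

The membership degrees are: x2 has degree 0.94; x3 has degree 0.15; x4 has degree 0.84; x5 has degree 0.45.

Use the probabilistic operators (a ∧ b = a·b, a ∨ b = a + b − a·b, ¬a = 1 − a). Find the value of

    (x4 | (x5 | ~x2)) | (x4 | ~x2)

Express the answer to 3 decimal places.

0.988

~x2 = 1 − 0.9400 = 0.0600
x5 | ~x2 = a + b − a·b on (0.4500, 0.0600) = 0.4830
x4 | (x5 | ~x2) = a + b − a·b on (0.8400, 0.4830) = 0.9173
~x2 = 1 − 0.9400 = 0.0600
x4 | ~x2 = a + b − a·b on (0.8400, 0.0600) = 0.8496
(x4 | (x5 | ~x2)) | (x4 | ~x2) = a + b − a·b on (0.9173, 0.8496) = 0.9876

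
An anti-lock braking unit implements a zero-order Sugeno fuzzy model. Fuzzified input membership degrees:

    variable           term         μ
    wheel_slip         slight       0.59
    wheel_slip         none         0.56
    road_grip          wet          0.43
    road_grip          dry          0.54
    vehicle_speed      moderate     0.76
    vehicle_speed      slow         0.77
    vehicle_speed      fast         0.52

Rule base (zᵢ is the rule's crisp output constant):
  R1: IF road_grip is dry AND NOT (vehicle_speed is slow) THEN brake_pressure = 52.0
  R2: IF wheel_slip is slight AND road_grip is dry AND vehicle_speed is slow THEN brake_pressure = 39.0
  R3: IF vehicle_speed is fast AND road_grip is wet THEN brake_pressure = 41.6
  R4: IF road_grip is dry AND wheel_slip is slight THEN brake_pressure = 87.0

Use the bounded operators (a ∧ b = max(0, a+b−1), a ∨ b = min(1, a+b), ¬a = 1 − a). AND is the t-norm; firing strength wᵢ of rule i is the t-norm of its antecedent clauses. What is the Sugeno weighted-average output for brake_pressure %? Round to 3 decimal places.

87.000

R1 (z=52.0): dry=0.54, ¬slow=1−0.77=0.23; AND[max(0, a+b−1)] → w = 0.00
R2 (z=39.0): slight=0.59, dry=0.54, slow=0.77; AND[max(0, a+b−1)] → w = 0.00
R3 (z=41.6): fast=0.52, wet=0.43; AND[max(0, a+b−1)] → w = 0.00
R4 (z=87.0): dry=0.54, slight=0.59; AND[max(0, a+b−1)] → w = 0.13
Weighted average = (0.00·52.0 + 0.00·39.0 + 0.00·41.6 + 0.13·87.0) / (0.00 + 0.00 + 0.00 + 0.13)
  = 11.3100 / 0.1300 = 87.000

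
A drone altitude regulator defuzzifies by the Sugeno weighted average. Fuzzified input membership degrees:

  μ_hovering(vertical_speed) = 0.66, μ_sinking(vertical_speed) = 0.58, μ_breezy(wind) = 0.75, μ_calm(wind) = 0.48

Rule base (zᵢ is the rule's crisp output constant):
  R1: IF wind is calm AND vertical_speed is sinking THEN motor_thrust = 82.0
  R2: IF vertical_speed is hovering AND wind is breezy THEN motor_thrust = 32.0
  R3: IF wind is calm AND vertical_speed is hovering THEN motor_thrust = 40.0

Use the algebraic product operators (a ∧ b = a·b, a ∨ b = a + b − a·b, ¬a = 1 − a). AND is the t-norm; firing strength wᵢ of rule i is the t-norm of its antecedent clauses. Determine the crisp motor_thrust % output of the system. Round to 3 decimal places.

R1 (z=82.0): calm=0.48, sinking=0.58; AND[a·b] → w = 0.2784
R2 (z=32.0): hovering=0.66, breezy=0.75; AND[a·b] → w = 0.4950
R3 (z=40.0): calm=0.48, hovering=0.66; AND[a·b] → w = 0.3168
Weighted average = (0.2784·82.0 + 0.4950·32.0 + 0.3168·40.0) / (0.2784 + 0.4950 + 0.3168)
  = 51.3408 / 1.0902 = 47.093

47.093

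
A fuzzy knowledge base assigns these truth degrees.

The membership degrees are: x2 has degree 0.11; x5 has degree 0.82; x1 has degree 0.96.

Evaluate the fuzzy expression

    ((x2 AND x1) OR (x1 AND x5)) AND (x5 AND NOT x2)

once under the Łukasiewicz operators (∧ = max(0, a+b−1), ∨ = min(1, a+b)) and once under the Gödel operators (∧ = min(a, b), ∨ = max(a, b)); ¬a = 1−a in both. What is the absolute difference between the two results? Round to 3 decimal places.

Under Łukasiewicz:
  x2 AND x1 = max(0, a+b−1) on (0.11, 0.96) = 0.07
  x1 AND x5 = max(0, a+b−1) on (0.96, 0.82) = 0.78
  (x2 AND x1) OR (x1 AND x5) = min(1, a+b) on (0.07, 0.78) = 0.85
  NOT x2 = 1 − 0.11 = 0.89
  x5 AND NOT x2 = max(0, a+b−1) on (0.82, 0.89) = 0.71
  ((x2 AND x1) OR (x1 AND x5)) AND (x5 AND NOT x2) = max(0, a+b−1) on (0.85, 0.71) = 0.56
  → value = 0.5600
Under Gödel:
  x2 AND x1 = min(a, b) on (0.11, 0.96) = 0.11
  x1 AND x5 = min(a, b) on (0.96, 0.82) = 0.82
  (x2 AND x1) OR (x1 AND x5) = max(a, b) on (0.11, 0.82) = 0.82
  NOT x2 = 1 − 0.11 = 0.89
  x5 AND NOT x2 = min(a, b) on (0.82, 0.89) = 0.82
  ((x2 AND x1) OR (x1 AND x5)) AND (x5 AND NOT x2) = min(a, b) on (0.82, 0.82) = 0.82
  → value = 0.8200
|0.5600 − 0.8200| = 0.260

0.260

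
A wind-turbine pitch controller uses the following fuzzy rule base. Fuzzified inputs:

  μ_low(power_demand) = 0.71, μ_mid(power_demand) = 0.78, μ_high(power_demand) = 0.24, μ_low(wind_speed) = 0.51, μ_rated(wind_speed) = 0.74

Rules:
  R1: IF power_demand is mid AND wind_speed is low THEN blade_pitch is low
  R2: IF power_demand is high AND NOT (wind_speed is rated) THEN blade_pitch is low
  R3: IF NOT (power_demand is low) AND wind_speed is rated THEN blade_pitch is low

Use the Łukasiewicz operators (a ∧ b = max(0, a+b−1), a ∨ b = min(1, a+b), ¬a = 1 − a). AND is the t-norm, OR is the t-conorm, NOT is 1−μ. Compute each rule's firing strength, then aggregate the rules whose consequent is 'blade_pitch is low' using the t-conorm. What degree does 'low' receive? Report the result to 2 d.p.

R1: mid=0.78, low=0.51; AND[max(0, a+b−1)] → w = 0.29
R2: high=0.24, ¬rated=1−0.74=0.26; AND[max(0, a+b−1)] → w = 0.00
R3: ¬low=1−0.71=0.29, rated=0.74; AND[max(0, a+b−1)] → w = 0.03
Rules with consequent 'low': {R1, R2, R3} → strengths 0.29, 0.00, 0.03
Aggregate via t-conorm [min(1, a+b)]: 0.32

0.32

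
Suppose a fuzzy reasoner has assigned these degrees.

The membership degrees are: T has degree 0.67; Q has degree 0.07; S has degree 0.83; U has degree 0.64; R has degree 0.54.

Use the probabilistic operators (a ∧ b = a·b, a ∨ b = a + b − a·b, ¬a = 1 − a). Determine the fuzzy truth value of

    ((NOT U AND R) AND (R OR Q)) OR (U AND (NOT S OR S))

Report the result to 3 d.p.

0.600

NOT U = 1 − 0.6400 = 0.3600
NOT U AND R = a·b on (0.3600, 0.5400) = 0.1944
R OR Q = a + b − a·b on (0.5400, 0.0700) = 0.5722
(NOT U AND R) AND (R OR Q) = a·b on (0.1944, 0.5722) = 0.1112
NOT S = 1 − 0.8300 = 0.1700
NOT S OR S = a + b − a·b on (0.1700, 0.8300) = 0.8589
U AND (NOT S OR S) = a·b on (0.6400, 0.8589) = 0.5497
((NOT U AND R) AND (R OR Q)) OR (U AND (NOT S OR S)) = a + b − a·b on (0.1112, 0.5497) = 0.5998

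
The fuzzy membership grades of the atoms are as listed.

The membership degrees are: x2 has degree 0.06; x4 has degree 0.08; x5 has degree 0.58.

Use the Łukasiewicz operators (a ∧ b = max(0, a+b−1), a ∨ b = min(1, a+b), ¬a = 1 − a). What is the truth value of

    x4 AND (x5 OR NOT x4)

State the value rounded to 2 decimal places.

NOT x4 = 1 − 0.08 = 0.92
x5 OR NOT x4 = min(1, a+b) on (0.58, 0.92) = 1.00
x4 AND (x5 OR NOT x4) = max(0, a+b−1) on (0.08, 1.00) = 0.08

0.08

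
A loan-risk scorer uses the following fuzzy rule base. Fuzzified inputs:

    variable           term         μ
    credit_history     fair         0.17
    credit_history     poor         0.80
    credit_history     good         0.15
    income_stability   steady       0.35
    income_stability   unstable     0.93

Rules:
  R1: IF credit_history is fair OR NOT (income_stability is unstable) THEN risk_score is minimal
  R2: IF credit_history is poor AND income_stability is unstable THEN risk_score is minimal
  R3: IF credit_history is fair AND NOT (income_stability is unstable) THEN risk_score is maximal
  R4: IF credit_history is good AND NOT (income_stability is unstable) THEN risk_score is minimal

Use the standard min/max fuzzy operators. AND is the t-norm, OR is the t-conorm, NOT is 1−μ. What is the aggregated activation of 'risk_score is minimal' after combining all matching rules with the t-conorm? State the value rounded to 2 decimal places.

0.80

R1: fair=0.17, ¬unstable=1−0.93=0.07; OR[max(a, b)] → w = 0.17
R2: poor=0.80, unstable=0.93; AND[min(a, b)] → w = 0.80
R3: fair=0.17, ¬unstable=1−0.93=0.07; AND[min(a, b)] → w = 0.07
R4: good=0.15, ¬unstable=1−0.93=0.07; AND[min(a, b)] → w = 0.07
Rules with consequent 'minimal': {R1, R2, R4} → strengths 0.17, 0.80, 0.07
Aggregate via t-conorm [max(a, b)]: 0.80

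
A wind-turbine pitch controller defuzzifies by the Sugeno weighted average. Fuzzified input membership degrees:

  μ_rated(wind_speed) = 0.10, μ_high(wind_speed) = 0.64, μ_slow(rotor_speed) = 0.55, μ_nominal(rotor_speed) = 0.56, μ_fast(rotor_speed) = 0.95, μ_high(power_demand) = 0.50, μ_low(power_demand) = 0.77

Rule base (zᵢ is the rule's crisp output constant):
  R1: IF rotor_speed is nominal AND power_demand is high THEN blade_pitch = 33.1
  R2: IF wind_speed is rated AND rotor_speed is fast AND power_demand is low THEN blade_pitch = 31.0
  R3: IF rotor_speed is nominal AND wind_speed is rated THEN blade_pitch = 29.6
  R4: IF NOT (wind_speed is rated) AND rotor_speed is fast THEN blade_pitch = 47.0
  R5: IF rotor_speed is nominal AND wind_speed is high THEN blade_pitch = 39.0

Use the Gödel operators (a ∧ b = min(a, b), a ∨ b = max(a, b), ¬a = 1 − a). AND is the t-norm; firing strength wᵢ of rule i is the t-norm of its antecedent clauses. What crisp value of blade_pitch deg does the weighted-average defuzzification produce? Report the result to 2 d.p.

40.16

R1 (z=33.1): nominal=0.56, high=0.50; AND[min(a, b)] → w = 0.50
R2 (z=31.0): rated=0.10, fast=0.95, low=0.77; AND[min(a, b)] → w = 0.10
R3 (z=29.6): nominal=0.56, rated=0.10; AND[min(a, b)] → w = 0.10
R4 (z=47.0): ¬rated=1−0.10=0.90, fast=0.95; AND[min(a, b)] → w = 0.90
R5 (z=39.0): nominal=0.56, high=0.64; AND[min(a, b)] → w = 0.56
Weighted average = (0.50·33.1 + 0.10·31.0 + 0.10·29.6 + 0.90·47.0 + 0.56·39.0) / (0.50 + 0.10 + 0.10 + 0.90 + 0.56)
  = 86.7500 / 2.1600 = 40.16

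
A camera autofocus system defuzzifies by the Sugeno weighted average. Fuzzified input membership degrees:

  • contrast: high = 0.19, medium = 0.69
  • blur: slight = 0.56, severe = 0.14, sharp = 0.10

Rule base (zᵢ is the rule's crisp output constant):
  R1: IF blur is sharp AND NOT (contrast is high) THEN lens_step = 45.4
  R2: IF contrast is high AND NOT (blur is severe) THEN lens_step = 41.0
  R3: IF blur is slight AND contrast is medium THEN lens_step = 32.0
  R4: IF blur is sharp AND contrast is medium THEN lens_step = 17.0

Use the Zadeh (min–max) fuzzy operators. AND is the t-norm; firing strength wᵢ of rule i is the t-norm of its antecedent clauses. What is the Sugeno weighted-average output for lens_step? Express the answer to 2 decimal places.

R1 (z=45.4): sharp=0.10, ¬high=1−0.19=0.81; AND[min(a, b)] → w = 0.10
R2 (z=41.0): high=0.19, ¬severe=1−0.14=0.86; AND[min(a, b)] → w = 0.19
R3 (z=32.0): slight=0.56, medium=0.69; AND[min(a, b)] → w = 0.56
R4 (z=17.0): sharp=0.10, medium=0.69; AND[min(a, b)] → w = 0.10
Weighted average = (0.10·45.4 + 0.19·41.0 + 0.56·32.0 + 0.10·17.0) / (0.10 + 0.19 + 0.56 + 0.10)
  = 31.9500 / 0.9500 = 33.63

33.63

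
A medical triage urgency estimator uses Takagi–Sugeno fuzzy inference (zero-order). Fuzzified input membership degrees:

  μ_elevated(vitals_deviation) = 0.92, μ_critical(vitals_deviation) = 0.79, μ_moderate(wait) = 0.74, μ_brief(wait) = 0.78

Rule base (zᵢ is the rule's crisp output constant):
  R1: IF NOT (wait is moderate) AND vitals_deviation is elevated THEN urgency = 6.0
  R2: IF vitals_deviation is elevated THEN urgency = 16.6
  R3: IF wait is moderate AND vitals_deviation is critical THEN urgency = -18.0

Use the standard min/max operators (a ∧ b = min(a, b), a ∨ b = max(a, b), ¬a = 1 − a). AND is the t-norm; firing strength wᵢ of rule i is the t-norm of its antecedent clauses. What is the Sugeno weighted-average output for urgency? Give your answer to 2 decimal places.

1.83

R1 (z=6.0): ¬moderate=1−0.74=0.26, elevated=0.92; AND[min(a, b)] → w = 0.26
R2 (z=16.6): elevated=0.92 → w = 0.92
R3 (z=-18.0): moderate=0.74, critical=0.79; AND[min(a, b)] → w = 0.74
Weighted average = (0.26·6.0 + 0.92·16.6 + 0.74·-18.0) / (0.26 + 0.92 + 0.74)
  = 3.5120 / 1.9200 = 1.83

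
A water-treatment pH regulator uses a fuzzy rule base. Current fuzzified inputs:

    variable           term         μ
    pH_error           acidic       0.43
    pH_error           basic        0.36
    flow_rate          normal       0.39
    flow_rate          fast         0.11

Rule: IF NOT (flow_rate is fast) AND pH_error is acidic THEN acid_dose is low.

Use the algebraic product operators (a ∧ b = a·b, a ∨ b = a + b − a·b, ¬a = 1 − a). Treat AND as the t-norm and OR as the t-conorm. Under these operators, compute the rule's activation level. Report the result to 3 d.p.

firing strength: ¬fast=1−0.11=0.89, acidic=0.43; AND[a·b] → w = 0.3827

0.383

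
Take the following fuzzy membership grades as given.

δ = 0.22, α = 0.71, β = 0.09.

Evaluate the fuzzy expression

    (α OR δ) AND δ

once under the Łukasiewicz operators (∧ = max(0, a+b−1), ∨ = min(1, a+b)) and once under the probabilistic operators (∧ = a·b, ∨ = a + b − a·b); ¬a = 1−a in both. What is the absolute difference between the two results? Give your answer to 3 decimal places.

Under Łukasiewicz:
  α OR δ = min(1, a+b) on (0.71, 0.22) = 0.93
  (α OR δ) AND δ = max(0, a+b−1) on (0.93, 0.22) = 0.15
  → value = 0.1500
Under probabilistic:
  α OR δ = a + b − a·b on (0.7100, 0.2200) = 0.7738
  (α OR δ) AND δ = a·b on (0.7738, 0.2200) = 0.1702
  → value = 0.1702
|0.1500 − 0.1702| = 0.020

0.020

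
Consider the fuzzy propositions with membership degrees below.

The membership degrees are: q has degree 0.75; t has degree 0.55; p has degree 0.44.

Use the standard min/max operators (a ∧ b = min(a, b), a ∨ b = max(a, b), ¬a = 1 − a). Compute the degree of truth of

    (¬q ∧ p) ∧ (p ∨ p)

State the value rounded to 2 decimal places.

¬q = 1 − 0.75 = 0.25
¬q ∧ p = min(a, b) on (0.25, 0.44) = 0.25
p ∨ p = max(a, b) on (0.44, 0.44) = 0.44
(¬q ∧ p) ∧ (p ∨ p) = min(a, b) on (0.25, 0.44) = 0.25

0.25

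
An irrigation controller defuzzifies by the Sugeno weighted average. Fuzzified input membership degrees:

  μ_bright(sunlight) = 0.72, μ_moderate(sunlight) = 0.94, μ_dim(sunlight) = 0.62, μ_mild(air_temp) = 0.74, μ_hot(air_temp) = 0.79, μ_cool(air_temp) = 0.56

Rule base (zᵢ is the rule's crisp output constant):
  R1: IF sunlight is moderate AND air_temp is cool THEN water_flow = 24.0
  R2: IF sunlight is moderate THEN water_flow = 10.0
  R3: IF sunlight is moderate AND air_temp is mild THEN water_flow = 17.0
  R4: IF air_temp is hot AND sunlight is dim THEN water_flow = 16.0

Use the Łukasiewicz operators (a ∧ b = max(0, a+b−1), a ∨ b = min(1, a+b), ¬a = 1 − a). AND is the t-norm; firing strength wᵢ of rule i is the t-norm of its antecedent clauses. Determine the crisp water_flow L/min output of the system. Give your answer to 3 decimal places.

R1 (z=24.0): moderate=0.94, cool=0.56; AND[max(0, a+b−1)] → w = 0.50
R2 (z=10.0): moderate=0.94 → w = 0.94
R3 (z=17.0): moderate=0.94, mild=0.74; AND[max(0, a+b−1)] → w = 0.68
R4 (z=16.0): hot=0.79, dim=0.62; AND[max(0, a+b−1)] → w = 0.41
Weighted average = (0.50·24.0 + 0.94·10.0 + 0.68·17.0 + 0.41·16.0) / (0.50 + 0.94 + 0.68 + 0.41)
  = 39.5200 / 2.5300 = 15.621

15.621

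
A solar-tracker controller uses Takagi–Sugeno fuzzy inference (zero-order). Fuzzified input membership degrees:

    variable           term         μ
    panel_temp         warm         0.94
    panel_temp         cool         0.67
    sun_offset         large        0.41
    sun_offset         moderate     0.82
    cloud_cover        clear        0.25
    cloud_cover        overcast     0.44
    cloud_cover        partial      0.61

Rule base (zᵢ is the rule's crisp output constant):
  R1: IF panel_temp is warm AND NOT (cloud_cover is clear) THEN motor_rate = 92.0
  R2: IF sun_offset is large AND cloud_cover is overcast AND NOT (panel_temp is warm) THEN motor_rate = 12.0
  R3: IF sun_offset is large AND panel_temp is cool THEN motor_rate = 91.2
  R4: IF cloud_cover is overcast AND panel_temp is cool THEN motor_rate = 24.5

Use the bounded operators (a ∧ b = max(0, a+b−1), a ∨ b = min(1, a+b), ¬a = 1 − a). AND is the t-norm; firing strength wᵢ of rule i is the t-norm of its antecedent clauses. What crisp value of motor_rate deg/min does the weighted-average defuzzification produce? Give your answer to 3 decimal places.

R1 (z=92.0): warm=0.94, ¬clear=1−0.25=0.75; AND[max(0, a+b−1)] → w = 0.69
R2 (z=12.0): large=0.41, overcast=0.44, ¬warm=1−0.94=0.06; AND[max(0, a+b−1)] → w = 0.00
R3 (z=91.2): large=0.41, cool=0.67; AND[max(0, a+b−1)] → w = 0.08
R4 (z=24.5): overcast=0.44, cool=0.67; AND[max(0, a+b−1)] → w = 0.11
Weighted average = (0.69·92.0 + 0.00·12.0 + 0.08·91.2 + 0.11·24.5) / (0.69 + 0.00 + 0.08 + 0.11)
  = 73.4710 / 0.8800 = 83.490

83.490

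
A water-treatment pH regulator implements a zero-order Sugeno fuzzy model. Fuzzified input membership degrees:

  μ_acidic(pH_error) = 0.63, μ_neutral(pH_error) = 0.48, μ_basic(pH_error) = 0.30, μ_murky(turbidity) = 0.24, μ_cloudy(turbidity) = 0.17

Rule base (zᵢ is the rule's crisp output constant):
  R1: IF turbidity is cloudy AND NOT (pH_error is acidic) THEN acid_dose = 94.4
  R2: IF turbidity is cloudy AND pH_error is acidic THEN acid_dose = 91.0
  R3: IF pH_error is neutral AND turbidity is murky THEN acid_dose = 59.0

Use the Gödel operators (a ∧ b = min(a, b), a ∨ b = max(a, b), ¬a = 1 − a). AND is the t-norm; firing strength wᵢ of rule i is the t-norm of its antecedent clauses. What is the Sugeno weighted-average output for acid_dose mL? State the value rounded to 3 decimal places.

R1 (z=94.4): cloudy=0.17, ¬acidic=1−0.63=0.37; AND[min(a, b)] → w = 0.17
R2 (z=91.0): cloudy=0.17, acidic=0.63; AND[min(a, b)] → w = 0.17
R3 (z=59.0): neutral=0.48, murky=0.24; AND[min(a, b)] → w = 0.24
Weighted average = (0.17·94.4 + 0.17·91.0 + 0.24·59.0) / (0.17 + 0.17 + 0.24)
  = 45.6780 / 0.5800 = 78.755

78.755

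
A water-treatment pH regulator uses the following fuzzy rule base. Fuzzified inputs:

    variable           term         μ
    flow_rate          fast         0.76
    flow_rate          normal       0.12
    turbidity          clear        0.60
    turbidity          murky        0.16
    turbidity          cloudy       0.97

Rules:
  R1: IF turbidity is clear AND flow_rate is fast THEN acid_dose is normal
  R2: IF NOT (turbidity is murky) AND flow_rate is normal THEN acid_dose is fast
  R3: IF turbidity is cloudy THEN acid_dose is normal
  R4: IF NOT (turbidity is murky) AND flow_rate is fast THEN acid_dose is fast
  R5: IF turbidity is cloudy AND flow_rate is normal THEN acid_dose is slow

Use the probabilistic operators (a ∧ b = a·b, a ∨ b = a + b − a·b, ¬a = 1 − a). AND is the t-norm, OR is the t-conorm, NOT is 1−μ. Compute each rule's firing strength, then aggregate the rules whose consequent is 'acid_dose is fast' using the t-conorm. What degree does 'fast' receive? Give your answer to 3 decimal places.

0.675

R1: clear=0.60, fast=0.76; AND[a·b] → w = 0.4560
R2: ¬murky=1−0.16=0.84, normal=0.12; AND[a·b] → w = 0.1008
R3: cloudy=0.97 → w = 0.9700
R4: ¬murky=1−0.16=0.84, fast=0.76; AND[a·b] → w = 0.6384
R5: cloudy=0.97, normal=0.12; AND[a·b] → w = 0.1164
Rules with consequent 'fast': {R2, R4} → strengths 0.1008, 0.6384
Aggregate via t-conorm [a + b − a·b]: 0.6748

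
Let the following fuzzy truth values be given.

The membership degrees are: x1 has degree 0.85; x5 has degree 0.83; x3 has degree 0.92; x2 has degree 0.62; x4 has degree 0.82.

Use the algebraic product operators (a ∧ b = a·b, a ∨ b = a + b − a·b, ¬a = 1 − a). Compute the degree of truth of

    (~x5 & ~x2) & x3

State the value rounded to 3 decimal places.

0.059

~x5 = 1 − 0.8300 = 0.1700
~x2 = 1 − 0.6200 = 0.3800
~x5 & ~x2 = a·b on (0.1700, 0.3800) = 0.0646
(~x5 & ~x2) & x3 = a·b on (0.0646, 0.9200) = 0.0594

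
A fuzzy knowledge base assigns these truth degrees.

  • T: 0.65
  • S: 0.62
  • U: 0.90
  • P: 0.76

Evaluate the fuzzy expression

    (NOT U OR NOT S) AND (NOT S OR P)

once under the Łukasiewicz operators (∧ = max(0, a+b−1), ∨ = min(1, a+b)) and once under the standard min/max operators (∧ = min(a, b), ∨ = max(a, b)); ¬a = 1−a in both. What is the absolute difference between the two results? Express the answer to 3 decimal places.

Under Łukasiewicz:
  NOT U = 1 − 0.90 = 0.10
  NOT S = 1 − 0.62 = 0.38
  NOT U OR NOT S = min(1, a+b) on (0.10, 0.38) = 0.48
  NOT S = 1 − 0.62 = 0.38
  NOT S OR P = min(1, a+b) on (0.38, 0.76) = 1.00
  (NOT U OR NOT S) AND (NOT S OR P) = max(0, a+b−1) on (0.48, 1.00) = 0.48
  → value = 0.4800
Under standard min/max:
  NOT U = 1 − 0.90 = 0.10
  NOT S = 1 − 0.62 = 0.38
  NOT U OR NOT S = max(a, b) on (0.10, 0.38) = 0.38
  NOT S = 1 − 0.62 = 0.38
  NOT S OR P = max(a, b) on (0.38, 0.76) = 0.76
  (NOT U OR NOT S) AND (NOT S OR P) = min(a, b) on (0.38, 0.76) = 0.38
  → value = 0.3800
|0.4800 − 0.3800| = 0.100

0.100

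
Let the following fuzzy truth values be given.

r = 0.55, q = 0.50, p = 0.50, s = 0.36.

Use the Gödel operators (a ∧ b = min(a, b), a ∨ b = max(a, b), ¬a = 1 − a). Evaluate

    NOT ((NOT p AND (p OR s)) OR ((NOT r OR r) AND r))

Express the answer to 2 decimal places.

0.45

NOT p = 1 − 0.50 = 0.50
p OR s = max(a, b) on (0.50, 0.36) = 0.50
NOT p AND (p OR s) = min(a, b) on (0.50, 0.50) = 0.50
NOT r = 1 − 0.55 = 0.45
NOT r OR r = max(a, b) on (0.45, 0.55) = 0.55
(NOT r OR r) AND r = min(a, b) on (0.55, 0.55) = 0.55
(NOT p AND (p OR s)) OR ((NOT r OR r) AND r) = max(a, b) on (0.50, 0.55) = 0.55
NOT ((NOT p AND (p OR s)) OR ((NOT r OR r) AND r)) = 1 − 0.55 = 0.45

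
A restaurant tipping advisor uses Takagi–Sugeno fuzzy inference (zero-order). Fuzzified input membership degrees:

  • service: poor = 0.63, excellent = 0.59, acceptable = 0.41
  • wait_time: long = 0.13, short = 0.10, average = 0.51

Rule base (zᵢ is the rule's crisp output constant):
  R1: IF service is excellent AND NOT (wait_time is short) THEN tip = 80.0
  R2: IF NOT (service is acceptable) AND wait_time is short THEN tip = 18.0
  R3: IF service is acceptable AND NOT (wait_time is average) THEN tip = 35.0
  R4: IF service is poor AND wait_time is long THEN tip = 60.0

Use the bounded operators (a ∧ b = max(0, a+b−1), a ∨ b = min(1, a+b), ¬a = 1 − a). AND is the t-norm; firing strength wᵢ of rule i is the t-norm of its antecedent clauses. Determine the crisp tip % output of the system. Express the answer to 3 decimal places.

R1 (z=80.0): excellent=0.59, ¬short=1−0.10=0.90; AND[max(0, a+b−1)] → w = 0.49
R2 (z=18.0): ¬acceptable=1−0.41=0.59, short=0.10; AND[max(0, a+b−1)] → w = 0.00
R3 (z=35.0): acceptable=0.41, ¬average=1−0.51=0.49; AND[max(0, a+b−1)] → w = 0.00
R4 (z=60.0): poor=0.63, long=0.13; AND[max(0, a+b−1)] → w = 0.00
Weighted average = (0.49·80.0 + 0.00·18.0 + 0.00·35.0 + 0.00·60.0) / (0.49 + 0.00 + 0.00 + 0.00)
  = 39.2000 / 0.4900 = 80.000

80.000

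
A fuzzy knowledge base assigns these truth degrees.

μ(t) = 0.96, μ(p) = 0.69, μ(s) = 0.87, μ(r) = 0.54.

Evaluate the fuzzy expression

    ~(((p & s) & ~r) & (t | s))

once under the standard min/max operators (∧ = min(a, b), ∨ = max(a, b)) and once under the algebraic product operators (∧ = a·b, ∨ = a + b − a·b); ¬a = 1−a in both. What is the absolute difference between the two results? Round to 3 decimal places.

0.185

Under standard min/max:
  p & s = min(a, b) on (0.69, 0.87) = 0.69
  ~r = 1 − 0.54 = 0.46
  (p & s) & ~r = min(a, b) on (0.69, 0.46) = 0.46
  t | s = max(a, b) on (0.96, 0.87) = 0.96
  ((p & s) & ~r) & (t | s) = min(a, b) on (0.46, 0.96) = 0.46
  ~(((p & s) & ~r) & (t | s)) = 1 − 0.46 = 0.54
  → value = 0.5400
Under algebraic product:
  p & s = a·b on (0.6900, 0.8700) = 0.6003
  ~r = 1 − 0.5400 = 0.4600
  (p & s) & ~r = a·b on (0.6003, 0.4600) = 0.2761
  t | s = a + b − a·b on (0.9600, 0.8700) = 0.9948
  ((p & s) & ~r) & (t | s) = a·b on (0.2761, 0.9948) = 0.2747
  ~(((p & s) & ~r) & (t | s)) = 1 − 0.2747 = 0.7253
  → value = 0.7253
|0.5400 − 0.7253| = 0.185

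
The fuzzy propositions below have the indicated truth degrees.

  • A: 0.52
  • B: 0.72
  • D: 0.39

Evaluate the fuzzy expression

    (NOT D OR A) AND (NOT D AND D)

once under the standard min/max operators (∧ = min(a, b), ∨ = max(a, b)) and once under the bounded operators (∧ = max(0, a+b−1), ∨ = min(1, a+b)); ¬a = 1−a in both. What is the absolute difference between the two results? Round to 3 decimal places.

0.390

Under standard min/max:
  NOT D = 1 − 0.39 = 0.61
  NOT D OR A = max(a, b) on (0.61, 0.52) = 0.61
  NOT D = 1 − 0.39 = 0.61
  NOT D AND D = min(a, b) on (0.61, 0.39) = 0.39
  (NOT D OR A) AND (NOT D AND D) = min(a, b) on (0.61, 0.39) = 0.39
  → value = 0.3900
Under bounded:
  NOT D = 1 − 0.39 = 0.61
  NOT D OR A = min(1, a+b) on (0.61, 0.52) = 1.00
  NOT D = 1 − 0.39 = 0.61
  NOT D AND D = max(0, a+b−1) on (0.61, 0.39) = 0.00
  (NOT D OR A) AND (NOT D AND D) = max(0, a+b−1) on (1.00, 0.00) = 0.00
  → value = 0.0000
|0.3900 − 0.0000| = 0.390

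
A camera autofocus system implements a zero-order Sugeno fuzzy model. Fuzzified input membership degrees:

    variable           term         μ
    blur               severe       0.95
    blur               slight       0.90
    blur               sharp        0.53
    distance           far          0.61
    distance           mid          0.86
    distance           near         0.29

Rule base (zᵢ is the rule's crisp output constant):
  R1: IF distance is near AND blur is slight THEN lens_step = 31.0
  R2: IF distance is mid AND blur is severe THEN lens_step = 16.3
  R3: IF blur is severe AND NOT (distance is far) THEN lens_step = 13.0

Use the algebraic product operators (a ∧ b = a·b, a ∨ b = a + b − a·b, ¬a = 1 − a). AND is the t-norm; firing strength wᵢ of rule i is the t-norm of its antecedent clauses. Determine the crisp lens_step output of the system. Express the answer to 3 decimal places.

R1 (z=31.0): near=0.29, slight=0.90; AND[a·b] → w = 0.2610
R2 (z=16.3): mid=0.86, severe=0.95; AND[a·b] → w = 0.8170
R3 (z=13.0): severe=0.95, ¬far=1−0.61=0.39; AND[a·b] → w = 0.3705
Weighted average = (0.2610·31.0 + 0.8170·16.3 + 0.3705·13.0) / (0.2610 + 0.8170 + 0.3705)
  = 26.2246 / 1.4485 = 18.105

18.105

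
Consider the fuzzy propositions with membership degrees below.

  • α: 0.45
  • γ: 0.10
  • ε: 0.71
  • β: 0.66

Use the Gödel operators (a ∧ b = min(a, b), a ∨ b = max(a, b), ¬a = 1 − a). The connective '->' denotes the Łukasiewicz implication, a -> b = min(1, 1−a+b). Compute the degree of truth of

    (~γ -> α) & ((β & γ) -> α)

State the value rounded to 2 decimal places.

~γ = 1 − 0.10 = 0.90
~γ -> α  [Łukasiewicz: min(1, 1−a+b)] with a=0.90, b=0.45 → 0.55
β & γ = min(a, b) on (0.66, 0.10) = 0.10
(β & γ) -> α  [Łukasiewicz: min(1, 1−a+b)] with a=0.10, b=0.45 → 1.00
(~γ -> α) & ((β & γ) -> α) = min(a, b) on (0.55, 1.00) = 0.55

0.55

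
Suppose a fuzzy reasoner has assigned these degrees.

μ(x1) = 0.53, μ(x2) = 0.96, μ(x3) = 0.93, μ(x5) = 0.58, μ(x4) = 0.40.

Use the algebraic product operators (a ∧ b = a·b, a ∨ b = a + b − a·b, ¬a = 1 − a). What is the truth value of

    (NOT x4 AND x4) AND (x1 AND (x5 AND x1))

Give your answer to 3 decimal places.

NOT x4 = 1 − 0.4000 = 0.6000
NOT x4 AND x4 = a·b on (0.6000, 0.4000) = 0.2400
x5 AND x1 = a·b on (0.5800, 0.5300) = 0.3074
x1 AND (x5 AND x1) = a·b on (0.5300, 0.3074) = 0.1629
(NOT x4 AND x4) AND (x1 AND (x5 AND x1)) = a·b on (0.2400, 0.1629) = 0.0391

0.039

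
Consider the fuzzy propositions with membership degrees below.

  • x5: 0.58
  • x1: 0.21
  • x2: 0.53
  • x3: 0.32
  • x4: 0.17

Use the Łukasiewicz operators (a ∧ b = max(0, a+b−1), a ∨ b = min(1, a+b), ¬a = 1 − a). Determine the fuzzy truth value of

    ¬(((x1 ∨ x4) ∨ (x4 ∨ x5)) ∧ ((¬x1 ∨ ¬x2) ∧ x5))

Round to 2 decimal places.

0.42

x1 ∨ x4 = min(1, a+b) on (0.21, 0.17) = 0.38
x4 ∨ x5 = min(1, a+b) on (0.17, 0.58) = 0.75
(x1 ∨ x4) ∨ (x4 ∨ x5) = min(1, a+b) on (0.38, 0.75) = 1.00
¬x1 = 1 − 0.21 = 0.79
¬x2 = 1 − 0.53 = 0.47
¬x1 ∨ ¬x2 = min(1, a+b) on (0.79, 0.47) = 1.00
(¬x1 ∨ ¬x2) ∧ x5 = max(0, a+b−1) on (1.00, 0.58) = 0.58
((x1 ∨ x4) ∨ (x4 ∨ x5)) ∧ ((¬x1 ∨ ¬x2) ∧ x5) = max(0, a+b−1) on (1.00, 0.58) = 0.58
¬(((x1 ∨ x4) ∨ (x4 ∨ x5)) ∧ ((¬x1 ∨ ¬x2) ∧ x5)) = 1 − 0.58 = 0.42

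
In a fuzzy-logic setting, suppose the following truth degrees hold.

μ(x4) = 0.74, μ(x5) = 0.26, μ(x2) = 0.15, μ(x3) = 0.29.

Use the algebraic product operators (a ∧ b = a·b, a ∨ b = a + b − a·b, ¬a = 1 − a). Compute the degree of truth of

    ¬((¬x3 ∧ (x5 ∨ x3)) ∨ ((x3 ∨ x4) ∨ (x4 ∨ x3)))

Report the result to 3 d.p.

¬x3 = 1 − 0.2900 = 0.7100
x5 ∨ x3 = a + b − a·b on (0.2600, 0.2900) = 0.4746
¬x3 ∧ (x5 ∨ x3) = a·b on (0.7100, 0.4746) = 0.3370
x3 ∨ x4 = a + b − a·b on (0.2900, 0.7400) = 0.8154
x4 ∨ x3 = a + b − a·b on (0.7400, 0.2900) = 0.8154
(x3 ∨ x4) ∨ (x4 ∨ x3) = a + b − a·b on (0.8154, 0.8154) = 0.9659
(¬x3 ∧ (x5 ∨ x3)) ∨ ((x3 ∨ x4) ∨ (x4 ∨ x3)) = a + b − a·b on (0.3370, 0.9659) = 0.9774
¬((¬x3 ∧ (x5 ∨ x3)) ∨ ((x3 ∨ x4) ∨ (x4 ∨ x3))) = 1 − 0.9774 = 0.0226

0.023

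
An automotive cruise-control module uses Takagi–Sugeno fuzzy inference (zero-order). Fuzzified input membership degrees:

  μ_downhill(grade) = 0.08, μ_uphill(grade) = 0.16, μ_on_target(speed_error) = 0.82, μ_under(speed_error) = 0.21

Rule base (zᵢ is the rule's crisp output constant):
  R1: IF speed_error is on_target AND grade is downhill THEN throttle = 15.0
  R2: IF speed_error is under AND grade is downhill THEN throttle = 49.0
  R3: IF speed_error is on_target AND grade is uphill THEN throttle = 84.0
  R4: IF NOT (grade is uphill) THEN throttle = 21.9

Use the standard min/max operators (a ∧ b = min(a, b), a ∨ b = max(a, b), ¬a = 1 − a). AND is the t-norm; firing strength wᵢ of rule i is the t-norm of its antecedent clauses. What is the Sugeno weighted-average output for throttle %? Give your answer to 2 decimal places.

R1 (z=15.0): on_target=0.82, downhill=0.08; AND[min(a, b)] → w = 0.08
R2 (z=49.0): under=0.21, downhill=0.08; AND[min(a, b)] → w = 0.08
R3 (z=84.0): on_target=0.82, uphill=0.16; AND[min(a, b)] → w = 0.16
R4 (z=21.9): ¬uphill=1−0.16=0.84 → w = 0.84
Weighted average = (0.08·15.0 + 0.08·49.0 + 0.16·84.0 + 0.84·21.9) / (0.08 + 0.08 + 0.16 + 0.84)
  = 36.9560 / 1.1600 = 31.86

31.86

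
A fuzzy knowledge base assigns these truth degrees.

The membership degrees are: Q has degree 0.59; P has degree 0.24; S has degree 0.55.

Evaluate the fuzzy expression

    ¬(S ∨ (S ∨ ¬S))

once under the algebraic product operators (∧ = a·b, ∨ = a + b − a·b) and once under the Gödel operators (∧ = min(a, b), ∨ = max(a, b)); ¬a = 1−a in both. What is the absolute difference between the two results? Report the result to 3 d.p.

0.339

Under algebraic product:
  ¬S = 1 − 0.5500 = 0.4500
  S ∨ ¬S = a + b − a·b on (0.5500, 0.4500) = 0.7525
  S ∨ (S ∨ ¬S) = a + b − a·b on (0.5500, 0.7525) = 0.8886
  ¬(S ∨ (S ∨ ¬S)) = 1 − 0.8886 = 0.1114
  → value = 0.1114
Under Gödel:
  ¬S = 1 − 0.55 = 0.45
  S ∨ ¬S = max(a, b) on (0.55, 0.45) = 0.55
  S ∨ (S ∨ ¬S) = max(a, b) on (0.55, 0.55) = 0.55
  ¬(S ∨ (S ∨ ¬S)) = 1 − 0.55 = 0.45
  → value = 0.4500
|0.1114 − 0.4500| = 0.339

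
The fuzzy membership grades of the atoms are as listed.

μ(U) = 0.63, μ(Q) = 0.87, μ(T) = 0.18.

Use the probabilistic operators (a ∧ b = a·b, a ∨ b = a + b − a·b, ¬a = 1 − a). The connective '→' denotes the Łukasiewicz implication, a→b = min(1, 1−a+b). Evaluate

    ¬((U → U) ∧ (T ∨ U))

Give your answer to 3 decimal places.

U → U  [Łukasiewicz: min(1, 1−a+b)] with a=0.6300, b=0.6300 → 1.0000
T ∨ U = a + b − a·b on (0.1800, 0.6300) = 0.6966
(U → U) ∧ (T ∨ U) = a·b on (1.0000, 0.6966) = 0.6966
¬((U → U) ∧ (T ∨ U)) = 1 − 0.6966 = 0.3034

0.303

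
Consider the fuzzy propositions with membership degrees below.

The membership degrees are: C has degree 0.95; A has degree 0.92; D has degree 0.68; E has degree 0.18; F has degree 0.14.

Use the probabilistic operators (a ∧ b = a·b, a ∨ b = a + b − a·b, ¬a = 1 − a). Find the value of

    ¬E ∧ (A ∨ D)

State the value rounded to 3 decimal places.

¬E = 1 − 0.1800 = 0.8200
A ∨ D = a + b − a·b on (0.9200, 0.6800) = 0.9744
¬E ∧ (A ∨ D) = a·b on (0.8200, 0.9744) = 0.7990

0.799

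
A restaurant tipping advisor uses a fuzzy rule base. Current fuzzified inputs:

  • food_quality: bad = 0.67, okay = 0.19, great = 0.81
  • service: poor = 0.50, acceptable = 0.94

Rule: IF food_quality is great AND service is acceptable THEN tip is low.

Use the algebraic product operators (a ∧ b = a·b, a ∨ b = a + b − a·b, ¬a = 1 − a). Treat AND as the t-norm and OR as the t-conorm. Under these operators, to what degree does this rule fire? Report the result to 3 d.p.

firing strength: great=0.81, acceptable=0.94; AND[a·b] → w = 0.7614

0.761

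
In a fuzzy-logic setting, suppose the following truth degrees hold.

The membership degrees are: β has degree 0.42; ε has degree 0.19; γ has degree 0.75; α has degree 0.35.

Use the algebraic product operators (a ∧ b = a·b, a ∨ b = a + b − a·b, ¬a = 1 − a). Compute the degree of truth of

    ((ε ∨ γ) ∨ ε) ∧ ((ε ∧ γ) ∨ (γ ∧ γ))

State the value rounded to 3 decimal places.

0.522

ε ∨ γ = a + b − a·b on (0.1900, 0.7500) = 0.7975
(ε ∨ γ) ∨ ε = a + b − a·b on (0.7975, 0.1900) = 0.8360
ε ∧ γ = a·b on (0.1900, 0.7500) = 0.1425
γ ∧ γ = a·b on (0.7500, 0.7500) = 0.5625
(ε ∧ γ) ∨ (γ ∧ γ) = a + b − a·b on (0.1425, 0.5625) = 0.6248
((ε ∨ γ) ∨ ε) ∧ ((ε ∧ γ) ∨ (γ ∧ γ)) = a·b on (0.8360, 0.6248) = 0.5224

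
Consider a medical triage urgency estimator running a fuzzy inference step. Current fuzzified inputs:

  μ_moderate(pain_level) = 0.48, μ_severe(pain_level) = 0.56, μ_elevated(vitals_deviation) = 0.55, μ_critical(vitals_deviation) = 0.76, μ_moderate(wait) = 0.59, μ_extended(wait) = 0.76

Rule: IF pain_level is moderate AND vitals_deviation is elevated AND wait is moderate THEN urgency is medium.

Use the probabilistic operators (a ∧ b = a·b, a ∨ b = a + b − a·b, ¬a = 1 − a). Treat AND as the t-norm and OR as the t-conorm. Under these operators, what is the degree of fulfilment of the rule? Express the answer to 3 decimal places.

0.156

firing strength: moderate=0.48, elevated=0.55, moderate=0.59; AND[a·b] → w = 0.1558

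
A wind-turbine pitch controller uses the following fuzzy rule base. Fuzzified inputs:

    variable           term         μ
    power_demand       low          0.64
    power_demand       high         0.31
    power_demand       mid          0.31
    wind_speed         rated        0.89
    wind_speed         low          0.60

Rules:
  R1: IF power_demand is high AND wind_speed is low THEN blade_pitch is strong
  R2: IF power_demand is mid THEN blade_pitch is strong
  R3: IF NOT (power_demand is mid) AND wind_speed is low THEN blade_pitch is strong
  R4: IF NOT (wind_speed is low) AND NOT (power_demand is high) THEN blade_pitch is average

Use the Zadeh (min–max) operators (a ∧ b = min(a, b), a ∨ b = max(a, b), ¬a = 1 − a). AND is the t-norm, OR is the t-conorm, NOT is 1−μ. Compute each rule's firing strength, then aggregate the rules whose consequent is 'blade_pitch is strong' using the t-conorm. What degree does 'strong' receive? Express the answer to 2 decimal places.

R1: high=0.31, low=0.60; AND[min(a, b)] → w = 0.31
R2: mid=0.31 → w = 0.31
R3: ¬mid=1−0.31=0.69, low=0.60; AND[min(a, b)] → w = 0.60
R4: ¬low=1−0.60=0.40, ¬high=1−0.31=0.69; AND[min(a, b)] → w = 0.40
Rules with consequent 'strong': {R1, R2, R3} → strengths 0.31, 0.31, 0.60
Aggregate via t-conorm [max(a, b)]: 0.60

0.60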